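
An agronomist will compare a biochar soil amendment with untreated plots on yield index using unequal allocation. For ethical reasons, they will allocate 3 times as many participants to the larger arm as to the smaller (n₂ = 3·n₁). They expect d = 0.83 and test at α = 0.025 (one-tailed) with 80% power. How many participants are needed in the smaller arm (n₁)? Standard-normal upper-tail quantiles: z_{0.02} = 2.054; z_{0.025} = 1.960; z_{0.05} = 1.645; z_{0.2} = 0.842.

n₁ = 16

With allocation ratio k = n₂/n₁ = 3, Var(x̄₁−x̄₂) = σ²(1/n₁ + 1/(k·n₁)) = σ²·(k+1)/(k·n₁).
So n₁ = (1 + 1/k)·((z_{α} + z_β)/d)² = 1.333 × (2.802/0.83)².
n₁ = 1.333 × 11.40 = 15.2.
Round up: n₁ = 16, giving n₂ = 3 × 16 = 48.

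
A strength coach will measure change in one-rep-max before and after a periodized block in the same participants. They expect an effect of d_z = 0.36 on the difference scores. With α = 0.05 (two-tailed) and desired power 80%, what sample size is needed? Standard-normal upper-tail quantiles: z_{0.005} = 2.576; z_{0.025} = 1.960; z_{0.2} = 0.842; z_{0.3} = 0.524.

n = 61 pairs

For a paired (one-sample on differences) test: n = ((z_{α/2} + z_β) / d)².
z_{α/2} + z_β = 1.960 + 0.842 = 2.802.
n = (2.802 / 0.36)² = 7.783² = 60.58.
Round up.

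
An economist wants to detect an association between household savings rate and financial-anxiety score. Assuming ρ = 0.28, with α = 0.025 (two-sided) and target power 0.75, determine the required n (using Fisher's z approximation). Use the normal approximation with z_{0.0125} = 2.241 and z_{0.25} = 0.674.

Fisher's z: C = ½·ln((1+r)/(1−r)) = ½·ln(1.7778) = 0.2877.
n = ((z_{α/2} + z_β)/C)² + 3.
(2.241 + 0.674) / 0.2877 = 2.915 / 0.2877 = 10.132.
n = 10.132² + 3 = 102.66 + 3 = 105.7.
Round up.

n = 106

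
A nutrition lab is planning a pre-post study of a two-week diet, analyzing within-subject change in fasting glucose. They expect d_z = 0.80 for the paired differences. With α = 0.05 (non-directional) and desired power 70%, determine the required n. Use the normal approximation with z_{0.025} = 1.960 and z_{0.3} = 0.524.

n = 10 pairs

For a paired (one-sample on differences) test: n = ((z_{α/2} + z_β) / d)².
z_{α/2} + z_β = 1.960 + 0.524 = 2.484.
n = (2.484 / 0.80)² = 3.105² = 9.64.
Round up.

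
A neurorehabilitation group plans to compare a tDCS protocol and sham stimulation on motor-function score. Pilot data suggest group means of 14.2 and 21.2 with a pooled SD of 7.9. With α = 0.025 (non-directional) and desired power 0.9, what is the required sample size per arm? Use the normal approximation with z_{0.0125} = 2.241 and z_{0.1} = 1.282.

Cohen's d = |M₁ − M₂| / SD_pooled = |14.2 − 21.2| / 7.9 = 7.0 / 7.9 = 0.886.
For two independent groups with equal n: n = 2·((z_{α/2} + z_β) / d)².
z_{α/2} + z_β = 2.241 + 1.282 = 3.523.
n = 2 × (3.523 / 0.886)² = 2 × 3.976² = 2 × 15.81 = 31.6.
Round up to the next whole participant.

n = 32 per group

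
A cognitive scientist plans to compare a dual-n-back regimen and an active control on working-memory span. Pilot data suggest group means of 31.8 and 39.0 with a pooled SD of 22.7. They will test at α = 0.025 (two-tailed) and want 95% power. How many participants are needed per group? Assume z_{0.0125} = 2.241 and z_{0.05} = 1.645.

Cohen's d = |M₁ − M₂| / SD_pooled = |31.8 − 39.0| / 22.7 = 7.2 / 22.7 = 0.317.
For two independent groups with equal n: n = 2·((z_{α/2} + z_β) / d)².
z_{α/2} + z_β = 2.241 + 1.645 = 3.886.
n = 2 × (3.886 / 0.317)² = 2 × 12.259² = 2 × 150.28 = 300.6.
Round up to the next whole participant.

n = 301 per group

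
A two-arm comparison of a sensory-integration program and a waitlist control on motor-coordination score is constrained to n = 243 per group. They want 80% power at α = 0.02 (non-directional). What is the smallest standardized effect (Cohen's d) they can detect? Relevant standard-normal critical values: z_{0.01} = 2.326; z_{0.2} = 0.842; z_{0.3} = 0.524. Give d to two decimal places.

For two independent groups of n = 243 each: d_min = (z_{α/2} + z_β)·√(2/n).
z-sum = 2.326 + 0.842 = 3.168.
d_min = 3.168 × √(2/243) = 3.168 × 0.0907 = 0.287.

d_min ≈ 0.29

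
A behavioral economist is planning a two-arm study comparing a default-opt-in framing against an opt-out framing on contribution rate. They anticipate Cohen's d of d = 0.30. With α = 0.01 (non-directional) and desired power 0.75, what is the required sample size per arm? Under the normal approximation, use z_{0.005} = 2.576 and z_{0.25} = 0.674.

n = 235 per group

For two independent groups with equal n: n = 2·((z_{α/2} + z_β) / d)².
z_{α/2} + z_β = 2.576 + 0.674 = 3.250.
n = 2 × (3.250 / 0.30)² = 2 × 10.833² = 2 × 117.36 = 234.7.
Round up to the next whole participant.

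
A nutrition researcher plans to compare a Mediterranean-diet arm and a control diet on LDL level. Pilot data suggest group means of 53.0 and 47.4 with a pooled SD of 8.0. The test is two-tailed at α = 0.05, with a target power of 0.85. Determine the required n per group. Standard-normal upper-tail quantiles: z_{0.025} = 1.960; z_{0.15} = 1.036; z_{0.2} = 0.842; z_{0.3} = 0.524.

Cohen's d = |M₁ − M₂| / SD_pooled = |53.0 − 47.4| / 8.0 = 5.6 / 8.0 = 0.700.
For two independent groups with equal n: n = 2·((z_{α/2} + z_β) / d)².
z_{α/2} + z_β = 1.960 + 1.036 = 2.996.
n = 2 × (2.996 / 0.700)² = 2 × 4.280² = 2 × 18.32 = 36.6.
Round up to the next whole participant.

n = 37 per group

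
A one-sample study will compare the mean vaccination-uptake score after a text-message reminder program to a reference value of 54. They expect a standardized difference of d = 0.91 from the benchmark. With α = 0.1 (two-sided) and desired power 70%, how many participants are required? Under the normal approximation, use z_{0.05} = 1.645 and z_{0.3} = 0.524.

For a one-sample test: n = ((z_{α/2} + z_β) / d)².
z_{α/2} + z_β = 1.645 + 0.524 = 2.169.
n = (2.169 / 0.91)² = 2.384² = 5.68.
Round up.

n = 6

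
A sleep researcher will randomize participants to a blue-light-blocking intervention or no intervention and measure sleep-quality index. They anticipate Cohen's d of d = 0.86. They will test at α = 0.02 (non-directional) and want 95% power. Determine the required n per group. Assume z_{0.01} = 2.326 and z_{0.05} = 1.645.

n = 43 per group

For two independent groups with equal n: n = 2·((z_{α/2} + z_β) / d)².
z_{α/2} + z_β = 2.326 + 1.645 = 3.971.
n = 2 × (3.971 / 0.86)² = 2 × 4.617² = 2 × 21.32 = 42.6.
Round up to the next whole participant.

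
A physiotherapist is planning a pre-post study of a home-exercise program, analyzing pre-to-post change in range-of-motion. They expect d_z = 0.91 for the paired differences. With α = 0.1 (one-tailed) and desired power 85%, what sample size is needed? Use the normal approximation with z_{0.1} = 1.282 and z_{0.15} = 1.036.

For a paired (one-sample on differences) test: n = ((z_{α} + z_β) / d)².
z_{α} + z_β = 1.282 + 1.036 = 2.318.
n = (2.318 / 0.91)² = 2.547² = 6.49.
Round up.

n = 7 pairs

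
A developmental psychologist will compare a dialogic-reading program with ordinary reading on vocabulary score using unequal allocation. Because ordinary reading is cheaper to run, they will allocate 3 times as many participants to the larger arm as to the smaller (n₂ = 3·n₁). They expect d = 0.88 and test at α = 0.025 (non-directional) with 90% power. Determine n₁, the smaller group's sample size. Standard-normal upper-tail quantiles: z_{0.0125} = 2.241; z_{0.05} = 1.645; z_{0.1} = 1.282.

n₁ = 22

With allocation ratio k = n₂/n₁ = 3, Var(x̄₁−x̄₂) = σ²(1/n₁ + 1/(k·n₁)) = σ²·(k+1)/(k·n₁).
So n₁ = (1 + 1/k)·((z_{α/2} + z_β)/d)² = 1.333 × (3.523/0.88)².
n₁ = 1.333 × 16.03 = 21.4.
Round up: n₁ = 22, giving n₂ = 3 × 22 = 66.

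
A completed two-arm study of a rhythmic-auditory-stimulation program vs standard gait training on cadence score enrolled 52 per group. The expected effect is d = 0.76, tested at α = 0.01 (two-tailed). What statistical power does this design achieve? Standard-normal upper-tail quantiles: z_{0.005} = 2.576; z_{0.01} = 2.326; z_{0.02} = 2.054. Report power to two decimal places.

For two equal groups, power = Φ(d·√(n/2) − z_{α/2}).
d·√(n/2) = 0.76 × √(52/2) = 0.76 × 5.099 = 3.875.
z_β = 3.875 − 2.576 = 1.299.
Power = Φ(1.299) = 0.903.

power ≈ 0.90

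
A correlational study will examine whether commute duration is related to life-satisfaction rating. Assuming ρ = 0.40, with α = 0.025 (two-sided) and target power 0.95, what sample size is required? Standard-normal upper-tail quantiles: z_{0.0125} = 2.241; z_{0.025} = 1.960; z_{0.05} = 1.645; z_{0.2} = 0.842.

Fisher's z: C = ½·ln((1+r)/(1−r)) = ½·ln(2.3333) = 0.4236.
n = ((z_{α/2} + z_β)/C)² + 3.
(2.241 + 1.645) / 0.4236 = 3.886 / 0.4236 = 9.174.
n = 9.174² + 3 = 84.16 + 3 = 87.2.
Round up.

n = 88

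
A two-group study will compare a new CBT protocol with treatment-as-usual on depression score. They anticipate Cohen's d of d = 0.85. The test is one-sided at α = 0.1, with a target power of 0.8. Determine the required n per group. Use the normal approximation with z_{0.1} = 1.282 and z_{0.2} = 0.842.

For two independent groups with equal n: n = 2·((z_{α} + z_β) / d)².
z_{α} + z_β = 1.282 + 0.842 = 2.124.
n = 2 × (2.124 / 0.85)² = 2 × 2.499² = 2 × 6.24 = 12.5.
Round up to the next whole participant.

n = 13 per group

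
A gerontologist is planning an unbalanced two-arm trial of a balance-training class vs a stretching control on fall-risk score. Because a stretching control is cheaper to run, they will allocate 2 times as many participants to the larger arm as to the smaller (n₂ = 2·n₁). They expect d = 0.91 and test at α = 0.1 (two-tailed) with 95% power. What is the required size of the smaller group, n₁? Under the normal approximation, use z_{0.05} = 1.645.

n₁ = 20

With allocation ratio k = n₂/n₁ = 2, Var(x̄₁−x̄₂) = σ²(1/n₁ + 1/(k·n₁)) = σ²·(k+1)/(k·n₁).
So n₁ = (1 + 1/k)·((z_{α/2} + z_β)/d)² = 1.500 × (3.290/0.91)².
n₁ = 1.500 × 13.07 = 19.6.
Round up: n₁ = 20, giving n₂ = 2 × 20 = 40.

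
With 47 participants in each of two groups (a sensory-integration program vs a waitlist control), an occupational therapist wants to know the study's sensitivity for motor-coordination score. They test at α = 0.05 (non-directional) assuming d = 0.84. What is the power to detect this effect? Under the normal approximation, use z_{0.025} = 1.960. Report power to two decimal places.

power ≈ 0.98

For two equal groups, power = Φ(d·√(n/2) − z_{α/2}).
d·√(n/2) = 0.84 × √(47/2) = 0.84 × 4.848 = 4.072.
z_β = 4.072 − 1.960 = 2.112.
Power = Φ(2.112) = 0.983.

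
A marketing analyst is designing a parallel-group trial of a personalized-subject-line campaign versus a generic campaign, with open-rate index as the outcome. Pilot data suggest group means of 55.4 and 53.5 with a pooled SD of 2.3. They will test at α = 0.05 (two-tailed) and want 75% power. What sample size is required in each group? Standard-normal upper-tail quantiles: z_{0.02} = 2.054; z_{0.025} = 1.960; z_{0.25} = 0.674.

Cohen's d = |M₁ − M₂| / SD_pooled = |55.4 − 53.5| / 2.3 = 1.9 / 2.3 = 0.826.
For two independent groups with equal n: n = 2·((z_{α/2} + z_β) / d)².
z_{α/2} + z_β = 1.960 + 0.674 = 2.634.
n = 2 × (2.634 / 0.826)² = 2 × 3.189² = 2 × 10.17 = 20.3.
Round up to the next whole participant.

n = 21 per group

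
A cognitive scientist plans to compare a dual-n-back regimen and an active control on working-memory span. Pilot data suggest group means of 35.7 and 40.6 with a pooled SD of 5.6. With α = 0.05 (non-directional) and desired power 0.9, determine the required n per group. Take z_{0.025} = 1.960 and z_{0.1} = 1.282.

Cohen's d = |M₁ − M₂| / SD_pooled = |35.7 − 40.6| / 5.6 = 4.9 / 5.6 = 0.875.
For two independent groups with equal n: n = 2·((z_{α/2} + z_β) / d)².
z_{α/2} + z_β = 1.960 + 1.282 = 3.242.
n = 2 × (3.242 / 0.875)² = 2 × 3.705² = 2 × 13.73 = 27.5.
Round up to the next whole participant.

n = 28 per group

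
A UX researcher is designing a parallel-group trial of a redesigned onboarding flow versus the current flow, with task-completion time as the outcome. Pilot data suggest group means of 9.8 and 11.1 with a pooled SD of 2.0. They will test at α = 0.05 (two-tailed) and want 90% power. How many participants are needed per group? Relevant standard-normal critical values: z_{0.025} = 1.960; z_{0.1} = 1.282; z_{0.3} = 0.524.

Cohen's d = |M₁ − M₂| / SD_pooled = |9.8 − 11.1| / 2.0 = 1.3 / 2.0 = 0.650.
For two independent groups with equal n: n = 2·((z_{α/2} + z_β) / d)².
z_{α/2} + z_β = 1.960 + 1.282 = 3.242.
n = 2 × (3.242 / 0.650)² = 2 × 4.988² = 2 × 24.88 = 49.8.
Round up to the next whole participant.

n = 50 per group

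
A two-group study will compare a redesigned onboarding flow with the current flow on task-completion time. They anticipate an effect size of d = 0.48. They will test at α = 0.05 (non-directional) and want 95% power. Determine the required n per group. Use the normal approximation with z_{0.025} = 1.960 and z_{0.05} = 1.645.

n = 113 per group

For two independent groups with equal n: n = 2·((z_{α/2} + z_β) / d)².
z_{α/2} + z_β = 1.960 + 1.645 = 3.605.
n = 2 × (3.605 / 0.48)² = 2 × 7.510² = 2 × 56.41 = 112.8.
Round up to the next whole participant.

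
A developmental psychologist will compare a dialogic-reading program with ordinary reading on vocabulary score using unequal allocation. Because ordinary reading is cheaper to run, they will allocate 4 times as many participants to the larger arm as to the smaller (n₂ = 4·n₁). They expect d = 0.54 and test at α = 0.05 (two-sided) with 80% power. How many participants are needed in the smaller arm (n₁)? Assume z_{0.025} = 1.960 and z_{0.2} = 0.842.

n₁ = 34

With allocation ratio k = n₂/n₁ = 4, Var(x̄₁−x̄₂) = σ²(1/n₁ + 1/(k·n₁)) = σ²·(k+1)/(k·n₁).
So n₁ = (1 + 1/k)·((z_{α/2} + z_β)/d)² = 1.250 × (2.802/0.54)².
n₁ = 1.250 × 26.92 = 33.7.
Round up: n₁ = 34, giving n₂ = 4 × 34 = 136.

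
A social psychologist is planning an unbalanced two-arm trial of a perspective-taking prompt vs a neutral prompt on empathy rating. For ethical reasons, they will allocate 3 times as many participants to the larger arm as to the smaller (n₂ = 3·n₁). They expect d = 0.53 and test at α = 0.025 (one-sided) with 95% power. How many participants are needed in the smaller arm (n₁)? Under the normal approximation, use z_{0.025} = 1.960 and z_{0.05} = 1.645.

With allocation ratio k = n₂/n₁ = 3, Var(x̄₁−x̄₂) = σ²(1/n₁ + 1/(k·n₁)) = σ²·(k+1)/(k·n₁).
So n₁ = (1 + 1/k)·((z_{α} + z_β)/d)² = 1.333 × (3.605/0.53)².
n₁ = 1.333 × 46.27 = 61.7.
Round up: n₁ = 62, giving n₂ = 3 × 62 = 186.

n₁ = 62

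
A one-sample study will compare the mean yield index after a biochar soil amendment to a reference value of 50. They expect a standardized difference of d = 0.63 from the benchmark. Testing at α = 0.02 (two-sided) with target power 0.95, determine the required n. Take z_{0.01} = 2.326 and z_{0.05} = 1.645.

n = 40

For a one-sample test: n = ((z_{α/2} + z_β) / d)².
z_{α/2} + z_β = 2.326 + 1.645 = 3.971.
n = (3.971 / 0.63)² = 6.303² = 39.73.
Round up.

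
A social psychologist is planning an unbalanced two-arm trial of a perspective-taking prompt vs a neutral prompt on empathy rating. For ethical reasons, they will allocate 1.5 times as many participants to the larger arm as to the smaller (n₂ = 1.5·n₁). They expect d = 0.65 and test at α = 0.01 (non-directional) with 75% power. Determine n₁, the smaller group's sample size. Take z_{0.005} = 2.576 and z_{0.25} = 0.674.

n₁ = 42

With allocation ratio k = n₂/n₁ = 1.5, Var(x̄₁−x̄₂) = σ²(1/n₁ + 1/(k·n₁)) = σ²·(k+1)/(k·n₁).
So n₁ = (1 + 1/k)·((z_{α/2} + z_β)/d)² = 1.667 × (3.250/0.65)².
n₁ = 1.667 × 25.00 = 41.7.
Round up: n₁ = 42, giving n₂ = 1.5 × 42 = 63.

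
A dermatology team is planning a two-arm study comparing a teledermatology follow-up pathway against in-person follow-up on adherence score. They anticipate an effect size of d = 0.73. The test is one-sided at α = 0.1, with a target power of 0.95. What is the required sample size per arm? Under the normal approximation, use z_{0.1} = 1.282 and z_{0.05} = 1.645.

n = 33 per group

For two independent groups with equal n: n = 2·((z_{α} + z_β) / d)².
z_{α} + z_β = 1.282 + 1.645 = 2.927.
n = 2 × (2.927 / 0.73)² = 2 × 4.010² = 2 × 16.08 = 32.2.
Round up to the next whole participant.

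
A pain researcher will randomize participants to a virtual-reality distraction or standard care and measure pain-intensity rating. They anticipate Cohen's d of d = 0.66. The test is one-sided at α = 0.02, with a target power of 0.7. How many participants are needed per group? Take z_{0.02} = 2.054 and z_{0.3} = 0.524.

For two independent groups with equal n: n = 2·((z_{α} + z_β) / d)².
z_{α} + z_β = 2.054 + 0.524 = 2.578.
n = 2 × (2.578 / 0.66)² = 2 × 3.906² = 2 × 15.26 = 30.5.
Round up to the next whole participant.

n = 31 per group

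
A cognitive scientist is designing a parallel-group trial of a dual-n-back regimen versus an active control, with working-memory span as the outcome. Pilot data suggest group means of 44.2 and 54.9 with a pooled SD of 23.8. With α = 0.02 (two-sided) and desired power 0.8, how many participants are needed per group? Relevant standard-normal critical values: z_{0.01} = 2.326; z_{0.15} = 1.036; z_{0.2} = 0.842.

n = 100 per group

Cohen's d = |M₁ − M₂| / SD_pooled = |44.2 − 54.9| / 23.8 = 10.7 / 23.8 = 0.450.
For two independent groups with equal n: n = 2·((z_{α/2} + z_β) / d)².
z_{α/2} + z_β = 2.326 + 0.842 = 3.168.
n = 2 × (3.168 / 0.450)² = 2 × 7.040² = 2 × 49.56 = 99.1.
Round up to the next whole participant.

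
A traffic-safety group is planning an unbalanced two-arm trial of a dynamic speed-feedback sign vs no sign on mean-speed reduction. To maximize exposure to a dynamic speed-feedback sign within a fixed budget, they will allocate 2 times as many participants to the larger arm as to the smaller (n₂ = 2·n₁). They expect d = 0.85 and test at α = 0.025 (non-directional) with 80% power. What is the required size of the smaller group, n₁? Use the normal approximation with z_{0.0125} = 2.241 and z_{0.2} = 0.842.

With allocation ratio k = n₂/n₁ = 2, Var(x̄₁−x̄₂) = σ²(1/n₁ + 1/(k·n₁)) = σ²·(k+1)/(k·n₁).
So n₁ = (1 + 1/k)·((z_{α/2} + z_β)/d)² = 1.500 × (3.083/0.85)².
n₁ = 1.500 × 13.16 = 19.7.
Round up: n₁ = 20, giving n₂ = 2 × 20 = 40.

n₁ = 20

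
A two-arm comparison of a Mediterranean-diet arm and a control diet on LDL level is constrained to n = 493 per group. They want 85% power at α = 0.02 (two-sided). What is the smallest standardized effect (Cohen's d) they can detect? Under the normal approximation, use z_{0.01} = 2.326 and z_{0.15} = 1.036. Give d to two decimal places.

d_min ≈ 0.21

For two independent groups of n = 493 each: d_min = (z_{α/2} + z_β)·√(2/n).
z-sum = 2.326 + 1.036 = 3.362.
d_min = 3.362 × √(2/493) = 3.362 × 0.0637 = 0.214.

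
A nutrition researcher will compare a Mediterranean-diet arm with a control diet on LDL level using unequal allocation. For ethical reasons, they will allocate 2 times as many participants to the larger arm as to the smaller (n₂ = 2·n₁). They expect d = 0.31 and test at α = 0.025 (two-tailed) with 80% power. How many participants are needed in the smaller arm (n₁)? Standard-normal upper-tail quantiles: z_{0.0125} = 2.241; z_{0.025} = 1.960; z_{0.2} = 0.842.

With allocation ratio k = n₂/n₁ = 2, Var(x̄₁−x̄₂) = σ²(1/n₁ + 1/(k·n₁)) = σ²·(k+1)/(k·n₁).
So n₁ = (1 + 1/k)·((z_{α/2} + z_β)/d)² = 1.500 × (3.083/0.31)².
n₁ = 1.500 × 98.91 = 148.4.
Round up: n₁ = 149, giving n₂ = 2 × 149 = 298.

n₁ = 149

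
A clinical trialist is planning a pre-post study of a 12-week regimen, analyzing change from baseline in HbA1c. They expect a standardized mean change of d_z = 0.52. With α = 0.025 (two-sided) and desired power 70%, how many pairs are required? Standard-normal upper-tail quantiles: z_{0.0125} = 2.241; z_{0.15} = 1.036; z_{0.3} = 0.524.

n = 29 pairs

For a paired (one-sample on differences) test: n = ((z_{α/2} + z_β) / d)².
z_{α/2} + z_β = 2.241 + 0.524 = 2.765.
n = (2.765 / 0.52)² = 5.317² = 28.27.
Round up.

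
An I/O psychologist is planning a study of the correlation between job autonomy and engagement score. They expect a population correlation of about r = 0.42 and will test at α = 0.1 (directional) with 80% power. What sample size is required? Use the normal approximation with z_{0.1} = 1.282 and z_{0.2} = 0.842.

n = 26

Fisher's z: C = ½·ln((1+r)/(1−r)) = ½·ln(2.4483) = 0.4477.
n = ((z_{α} + z_β)/C)² + 3.
(1.282 + 0.842) / 0.4477 = 2.124 / 0.4477 = 4.744.
n = 4.744² + 3 = 22.51 + 3 = 25.5.
Round up.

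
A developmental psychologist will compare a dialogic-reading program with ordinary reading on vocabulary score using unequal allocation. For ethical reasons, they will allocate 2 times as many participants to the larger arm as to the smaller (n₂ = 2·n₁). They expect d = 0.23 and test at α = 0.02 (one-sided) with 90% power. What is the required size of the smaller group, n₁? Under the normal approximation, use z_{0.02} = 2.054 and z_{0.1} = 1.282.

n₁ = 316

With allocation ratio k = n₂/n₁ = 2, Var(x̄₁−x̄₂) = σ²(1/n₁ + 1/(k·n₁)) = σ²·(k+1)/(k·n₁).
So n₁ = (1 + 1/k)·((z_{α} + z_β)/d)² = 1.500 × (3.336/0.23)².
n₁ = 1.500 × 210.38 = 315.6.
Round up: n₁ = 316, giving n₂ = 2 × 316 = 632.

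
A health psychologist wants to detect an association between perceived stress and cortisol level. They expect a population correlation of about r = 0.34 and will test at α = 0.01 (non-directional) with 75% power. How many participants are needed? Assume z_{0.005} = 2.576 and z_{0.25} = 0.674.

n = 88

Fisher's z: C = ½·ln((1+r)/(1−r)) = ½·ln(2.0303) = 0.3541.
n = ((z_{α/2} + z_β)/C)² + 3.
(2.576 + 0.674) / 0.3541 = 3.250 / 0.3541 = 9.178.
n = 9.178² + 3 = 84.24 + 3 = 87.2.
Round up.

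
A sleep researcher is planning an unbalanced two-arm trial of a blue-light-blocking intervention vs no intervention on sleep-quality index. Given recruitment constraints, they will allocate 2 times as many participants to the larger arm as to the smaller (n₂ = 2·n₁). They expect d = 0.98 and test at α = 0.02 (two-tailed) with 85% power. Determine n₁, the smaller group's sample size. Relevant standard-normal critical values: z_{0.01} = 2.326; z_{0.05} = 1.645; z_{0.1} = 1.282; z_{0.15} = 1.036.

n₁ = 18

With allocation ratio k = n₂/n₁ = 2, Var(x̄₁−x̄₂) = σ²(1/n₁ + 1/(k·n₁)) = σ²·(k+1)/(k·n₁).
So n₁ = (1 + 1/k)·((z_{α/2} + z_β)/d)² = 1.500 × (3.362/0.98)².
n₁ = 1.500 × 11.77 = 17.7.
Round up: n₁ = 18, giving n₂ = 2 × 18 = 36.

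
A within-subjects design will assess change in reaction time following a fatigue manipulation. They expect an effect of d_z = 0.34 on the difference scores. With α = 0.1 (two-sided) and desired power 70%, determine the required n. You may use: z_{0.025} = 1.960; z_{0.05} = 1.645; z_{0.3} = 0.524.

For a paired (one-sample on differences) test: n = ((z_{α/2} + z_β) / d)².
z_{α/2} + z_β = 1.645 + 0.524 = 2.169.
n = (2.169 / 0.34)² = 6.379² = 40.70.
Round up.

n = 41 pairs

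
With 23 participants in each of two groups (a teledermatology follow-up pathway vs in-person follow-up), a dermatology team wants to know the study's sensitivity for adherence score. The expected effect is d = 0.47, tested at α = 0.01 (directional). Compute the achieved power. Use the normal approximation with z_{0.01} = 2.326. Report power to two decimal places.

power ≈ 0.23

For two equal groups, power = Φ(d·√(n/2) − z_{α}).
d·√(n/2) = 0.47 × √(23/2) = 0.47 × 3.391 = 1.594.
z_β = 1.594 − 2.326 = -0.732.
Power = Φ(-0.732) = 0.232.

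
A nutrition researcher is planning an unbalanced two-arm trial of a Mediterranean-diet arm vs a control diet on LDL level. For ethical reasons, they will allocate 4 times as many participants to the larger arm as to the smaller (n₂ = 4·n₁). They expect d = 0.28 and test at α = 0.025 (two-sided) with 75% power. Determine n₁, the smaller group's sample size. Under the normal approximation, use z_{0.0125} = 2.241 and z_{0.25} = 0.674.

With allocation ratio k = n₂/n₁ = 4, Var(x̄₁−x̄₂) = σ²(1/n₁ + 1/(k·n₁)) = σ²·(k+1)/(k·n₁).
So n₁ = (1 + 1/k)·((z_{α/2} + z_β)/d)² = 1.250 × (2.915/0.28)².
n₁ = 1.250 × 108.38 = 135.5.
Round up: n₁ = 136, giving n₂ = 4 × 136 = 544.

n₁ = 136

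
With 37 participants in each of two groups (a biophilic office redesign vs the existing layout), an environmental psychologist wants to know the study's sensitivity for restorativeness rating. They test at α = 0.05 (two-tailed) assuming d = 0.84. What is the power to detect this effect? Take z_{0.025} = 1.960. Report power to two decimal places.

power ≈ 0.95

For two equal groups, power = Φ(d·√(n/2) − z_{α/2}).
d·√(n/2) = 0.84 × √(37/2) = 0.84 × 4.301 = 3.613.
z_β = 3.613 − 1.960 = 1.653.
Power = Φ(1.653) = 0.951.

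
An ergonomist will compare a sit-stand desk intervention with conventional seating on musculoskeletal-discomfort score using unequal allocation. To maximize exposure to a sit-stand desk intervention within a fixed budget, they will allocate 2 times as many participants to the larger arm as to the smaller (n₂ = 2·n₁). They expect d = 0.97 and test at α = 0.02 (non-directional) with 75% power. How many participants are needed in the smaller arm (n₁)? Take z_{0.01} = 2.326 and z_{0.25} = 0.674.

n₁ = 15

With allocation ratio k = n₂/n₁ = 2, Var(x̄₁−x̄₂) = σ²(1/n₁ + 1/(k·n₁)) = σ²·(k+1)/(k·n₁).
So n₁ = (1 + 1/k)·((z_{α/2} + z_β)/d)² = 1.500 × (3.000/0.97)².
n₁ = 1.500 × 9.57 = 14.3.
Round up: n₁ = 15, giving n₂ = 2 × 15 = 30.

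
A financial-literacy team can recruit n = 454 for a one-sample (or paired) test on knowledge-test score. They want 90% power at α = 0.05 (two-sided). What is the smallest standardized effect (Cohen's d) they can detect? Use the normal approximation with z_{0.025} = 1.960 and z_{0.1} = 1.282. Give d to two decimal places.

For a single sample (or paired design) of n = 454: d_min = (z_{α/2} + z_β)/√n.
z-sum = 1.960 + 1.282 = 3.242.
d_min = 3.242 / √454 = 3.242 / 21.307 = 0.152.

d_min ≈ 0.15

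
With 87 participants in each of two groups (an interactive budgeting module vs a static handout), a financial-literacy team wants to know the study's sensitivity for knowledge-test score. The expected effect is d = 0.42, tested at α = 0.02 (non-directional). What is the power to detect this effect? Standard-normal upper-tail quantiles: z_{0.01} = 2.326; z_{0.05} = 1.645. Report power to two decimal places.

For two equal groups, power = Φ(d·√(n/2) − z_{α/2}).
d·√(n/2) = 0.42 × √(87/2) = 0.42 × 6.595 = 2.770.
z_β = 2.770 − 2.326 = 0.444.
Power = Φ(0.444) = 0.672.

power ≈ 0.67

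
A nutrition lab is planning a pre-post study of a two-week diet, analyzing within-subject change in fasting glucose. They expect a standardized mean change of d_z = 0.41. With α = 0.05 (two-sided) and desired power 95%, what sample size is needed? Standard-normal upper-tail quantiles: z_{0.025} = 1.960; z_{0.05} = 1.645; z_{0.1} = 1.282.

n = 78 pairs

For a paired (one-sample on differences) test: n = ((z_{α/2} + z_β) / d)².
z_{α/2} + z_β = 1.960 + 1.645 = 3.605.
n = (3.605 / 0.41)² = 8.793² = 77.31.
Round up.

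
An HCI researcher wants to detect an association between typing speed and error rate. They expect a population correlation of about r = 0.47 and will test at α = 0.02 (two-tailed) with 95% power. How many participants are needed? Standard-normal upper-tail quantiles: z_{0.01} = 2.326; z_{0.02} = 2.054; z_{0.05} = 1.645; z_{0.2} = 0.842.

Fisher's z: C = ½·ln((1+r)/(1−r)) = ½·ln(2.7736) = 0.5101.
n = ((z_{α/2} + z_β)/C)² + 3.
(2.326 + 1.645) / 0.5101 = 3.971 / 0.5101 = 7.785.
n = 7.785² + 3 = 60.60 + 3 = 63.6.
Round up.

n = 64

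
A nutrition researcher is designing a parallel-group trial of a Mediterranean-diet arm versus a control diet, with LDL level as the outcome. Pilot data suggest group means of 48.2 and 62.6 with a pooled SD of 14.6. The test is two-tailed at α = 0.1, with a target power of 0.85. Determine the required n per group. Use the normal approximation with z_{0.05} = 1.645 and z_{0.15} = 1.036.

n = 15 per group

Cohen's d = |M₁ − M₂| / SD_pooled = |48.2 − 62.6| / 14.6 = 14.4 / 14.6 = 0.986.
For two independent groups with equal n: n = 2·((z_{α/2} + z_β) / d)².
z_{α/2} + z_β = 1.645 + 1.036 = 2.681.
n = 2 × (2.681 / 0.986)² = 2 × 2.719² = 2 × 7.39 = 14.8.
Round up to the next whole participant.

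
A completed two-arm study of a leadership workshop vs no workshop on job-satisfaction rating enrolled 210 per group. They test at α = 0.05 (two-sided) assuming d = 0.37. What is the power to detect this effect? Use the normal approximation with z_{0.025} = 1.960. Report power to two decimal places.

For two equal groups, power = Φ(d·√(n/2) − z_{α/2}).
d·√(n/2) = 0.37 × √(210/2) = 0.37 × 10.247 = 3.791.
z_β = 3.791 − 1.960 = 1.831.
Power = Φ(1.831) = 0.966.

power ≈ 0.97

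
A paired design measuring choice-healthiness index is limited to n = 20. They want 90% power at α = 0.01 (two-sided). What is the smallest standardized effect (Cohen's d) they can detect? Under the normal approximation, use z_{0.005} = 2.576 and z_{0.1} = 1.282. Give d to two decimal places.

For a single sample (or paired design) of n = 20: d_min = (z_{α/2} + z_β)/√n.
z-sum = 2.576 + 1.282 = 3.858.
d_min = 3.858 / √20 = 3.858 / 4.472 = 0.863.

d_min ≈ 0.86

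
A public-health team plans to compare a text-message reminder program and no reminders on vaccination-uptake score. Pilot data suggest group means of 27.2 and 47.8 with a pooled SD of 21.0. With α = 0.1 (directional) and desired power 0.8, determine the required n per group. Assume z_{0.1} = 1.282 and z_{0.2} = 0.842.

n = 10 per group

Cohen's d = |M₁ − M₂| / SD_pooled = |27.2 − 47.8| / 21.0 = 20.6 / 21.0 = 0.981.
For two independent groups with equal n: n = 2·((z_{α} + z_β) / d)².
z_{α} + z_β = 1.282 + 0.842 = 2.124.
n = 2 × (2.124 / 0.981)² = 2 × 2.165² = 2 × 4.69 = 9.4.
Round up to the next whole participant.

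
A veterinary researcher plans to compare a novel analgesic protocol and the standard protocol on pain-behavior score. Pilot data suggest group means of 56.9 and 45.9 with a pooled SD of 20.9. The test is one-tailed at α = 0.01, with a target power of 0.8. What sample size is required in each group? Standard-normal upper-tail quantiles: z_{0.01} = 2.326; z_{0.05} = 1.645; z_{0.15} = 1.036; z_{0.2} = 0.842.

Cohen's d = |M₁ − M₂| / SD_pooled = |56.9 − 45.9| / 20.9 = 11.0 / 20.9 = 0.526.
For two independent groups with equal n: n = 2·((z_{α} + z_β) / d)².
z_{α} + z_β = 2.326 + 0.842 = 3.168.
n = 2 × (3.168 / 0.526)² = 2 × 6.023² = 2 × 36.27 = 72.5.
Round up to the next whole participant.

n = 73 per group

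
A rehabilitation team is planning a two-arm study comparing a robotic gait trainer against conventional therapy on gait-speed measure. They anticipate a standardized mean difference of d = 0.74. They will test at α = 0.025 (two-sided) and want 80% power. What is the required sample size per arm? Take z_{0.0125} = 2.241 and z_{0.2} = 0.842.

n = 35 per group

For two independent groups with equal n: n = 2·((z_{α/2} + z_β) / d)².
z_{α/2} + z_β = 2.241 + 0.842 = 3.083.
n = 2 × (3.083 / 0.74)² = 2 × 4.166² = 2 × 17.36 = 34.7.
Round up to the next whole participant.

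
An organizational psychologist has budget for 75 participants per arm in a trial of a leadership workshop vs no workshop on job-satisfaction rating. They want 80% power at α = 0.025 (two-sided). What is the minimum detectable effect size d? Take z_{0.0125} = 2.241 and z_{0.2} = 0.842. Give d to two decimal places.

d_min ≈ 0.50

For two independent groups of n = 75 each: d_min = (z_{α/2} + z_β)·√(2/n).
z-sum = 2.241 + 0.842 = 3.083.
d_min = 3.083 × √(2/75) = 3.083 × 0.1633 = 0.503.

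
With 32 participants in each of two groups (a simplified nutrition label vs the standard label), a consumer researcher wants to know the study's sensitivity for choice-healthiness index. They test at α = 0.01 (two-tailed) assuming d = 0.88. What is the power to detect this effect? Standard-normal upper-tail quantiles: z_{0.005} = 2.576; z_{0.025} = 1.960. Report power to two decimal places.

For two equal groups, power = Φ(d·√(n/2) − z_{α/2}).
d·√(n/2) = 0.88 × √(32/2) = 0.88 × 4.000 = 3.520.
z_β = 3.520 − 2.576 = 0.944.
Power = Φ(0.944) = 0.827.

power ≈ 0.83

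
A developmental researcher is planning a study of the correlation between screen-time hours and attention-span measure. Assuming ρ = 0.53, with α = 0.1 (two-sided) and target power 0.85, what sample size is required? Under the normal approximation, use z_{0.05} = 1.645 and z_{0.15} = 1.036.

Fisher's z: C = ½·ln((1+r)/(1−r)) = ½·ln(3.2553) = 0.5901.
n = ((z_{α/2} + z_β)/C)² + 3.
(1.645 + 1.036) / 0.5901 = 2.681 / 0.5901 = 4.543.
n = 4.543² + 3 = 20.64 + 3 = 23.6.
Round up.

n = 24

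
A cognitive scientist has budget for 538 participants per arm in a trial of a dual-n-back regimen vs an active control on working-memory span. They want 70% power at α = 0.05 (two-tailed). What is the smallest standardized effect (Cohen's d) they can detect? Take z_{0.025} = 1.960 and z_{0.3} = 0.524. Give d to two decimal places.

For two independent groups of n = 538 each: d_min = (z_{α/2} + z_β)·√(2/n).
z-sum = 1.960 + 0.524 = 2.484.
d_min = 2.484 × √(2/538) = 2.484 × 0.0610 = 0.151.

d_min ≈ 0.15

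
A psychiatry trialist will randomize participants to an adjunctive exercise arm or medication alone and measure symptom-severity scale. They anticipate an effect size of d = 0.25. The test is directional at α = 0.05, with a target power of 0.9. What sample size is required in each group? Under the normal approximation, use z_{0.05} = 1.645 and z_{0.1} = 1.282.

For two independent groups with equal n: n = 2·((z_{α} + z_β) / d)².
z_{α} + z_β = 1.645 + 1.282 = 2.927.
n = 2 × (2.927 / 0.25)² = 2 × 11.708² = 2 × 137.08 = 274.2.
Round up to the next whole participant.

n = 275 per group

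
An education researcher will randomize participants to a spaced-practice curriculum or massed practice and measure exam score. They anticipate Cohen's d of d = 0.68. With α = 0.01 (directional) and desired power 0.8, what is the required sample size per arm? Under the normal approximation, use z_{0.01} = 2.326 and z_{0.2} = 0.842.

n = 44 per group

For two independent groups with equal n: n = 2·((z_{α} + z_β) / d)².
z_{α} + z_β = 2.326 + 0.842 = 3.168.
n = 2 × (3.168 / 0.68)² = 2 × 4.659² = 2 × 21.70 = 43.4.
Round up to the next whole participant.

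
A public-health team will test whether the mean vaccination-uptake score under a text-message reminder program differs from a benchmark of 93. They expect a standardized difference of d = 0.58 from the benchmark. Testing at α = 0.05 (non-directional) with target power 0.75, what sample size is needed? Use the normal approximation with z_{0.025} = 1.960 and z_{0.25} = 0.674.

For a one-sample test: n = ((z_{α/2} + z_β) / d)².
z_{α/2} + z_β = 1.960 + 0.674 = 2.634.
n = (2.634 / 0.58)² = 4.541² = 20.62.
Round up.

n = 21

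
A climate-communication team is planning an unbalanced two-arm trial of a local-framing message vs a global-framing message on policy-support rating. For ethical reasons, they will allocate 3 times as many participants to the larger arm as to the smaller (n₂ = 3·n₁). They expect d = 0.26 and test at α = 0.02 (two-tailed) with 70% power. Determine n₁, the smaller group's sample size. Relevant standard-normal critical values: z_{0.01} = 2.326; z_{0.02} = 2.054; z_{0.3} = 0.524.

With allocation ratio k = n₂/n₁ = 3, Var(x̄₁−x̄₂) = σ²(1/n₁ + 1/(k·n₁)) = σ²·(k+1)/(k·n₁).
So n₁ = (1 + 1/k)·((z_{α/2} + z_β)/d)² = 1.333 × (2.850/0.26)².
n₁ = 1.333 × 120.16 = 160.2.
Round up: n₁ = 161, giving n₂ = 3 × 161 = 483.

n₁ = 161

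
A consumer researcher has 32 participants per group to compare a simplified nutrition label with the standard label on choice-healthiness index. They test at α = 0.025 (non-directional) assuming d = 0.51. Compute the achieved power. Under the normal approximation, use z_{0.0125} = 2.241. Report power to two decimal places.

power ≈ 0.42

For two equal groups, power = Φ(d·√(n/2) − z_{α/2}).
d·√(n/2) = 0.51 × √(32/2) = 0.51 × 4.000 = 2.040.
z_β = 2.040 − 2.241 = -0.201.
Power = Φ(-0.201) = 0.420.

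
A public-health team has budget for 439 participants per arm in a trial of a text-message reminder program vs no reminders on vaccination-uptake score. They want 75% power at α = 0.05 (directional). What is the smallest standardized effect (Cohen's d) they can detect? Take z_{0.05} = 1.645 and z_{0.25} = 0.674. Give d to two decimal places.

For two independent groups of n = 439 each: d_min = (z_{α} + z_β)·√(2/n).
z-sum = 1.645 + 0.674 = 2.319.
d_min = 2.319 × √(2/439) = 2.319 × 0.0675 = 0.157.

d_min ≈ 0.16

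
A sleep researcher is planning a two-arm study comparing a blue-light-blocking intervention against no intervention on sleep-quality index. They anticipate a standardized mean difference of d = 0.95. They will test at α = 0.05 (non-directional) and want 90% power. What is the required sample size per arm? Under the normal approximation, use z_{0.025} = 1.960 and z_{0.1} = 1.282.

n = 24 per group

For two independent groups with equal n: n = 2·((z_{α/2} + z_β) / d)².
z_{α/2} + z_β = 1.960 + 1.282 = 3.242.
n = 2 × (3.242 / 0.95)² = 2 × 3.413² = 2 × 11.65 = 23.3.
Round up to the next whole participant.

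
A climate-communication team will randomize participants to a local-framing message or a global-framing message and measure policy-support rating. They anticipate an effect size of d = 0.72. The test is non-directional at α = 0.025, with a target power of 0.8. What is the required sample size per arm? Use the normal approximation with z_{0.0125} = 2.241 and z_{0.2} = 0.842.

n = 37 per group

For two independent groups with equal n: n = 2·((z_{α/2} + z_β) / d)².
z_{α/2} + z_β = 2.241 + 0.842 = 3.083.
n = 2 × (3.083 / 0.72)² = 2 × 4.282² = 2 × 18.34 = 36.7.
Round up to the next whole participant.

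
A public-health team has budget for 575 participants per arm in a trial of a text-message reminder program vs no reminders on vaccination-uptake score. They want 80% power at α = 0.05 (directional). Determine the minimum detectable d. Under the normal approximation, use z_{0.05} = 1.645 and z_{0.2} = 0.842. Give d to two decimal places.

d_min ≈ 0.15

For two independent groups of n = 575 each: d_min = (z_{α} + z_β)·√(2/n).
z-sum = 1.645 + 0.842 = 2.487.
d_min = 2.487 × √(2/575) = 2.487 × 0.0590 = 0.147.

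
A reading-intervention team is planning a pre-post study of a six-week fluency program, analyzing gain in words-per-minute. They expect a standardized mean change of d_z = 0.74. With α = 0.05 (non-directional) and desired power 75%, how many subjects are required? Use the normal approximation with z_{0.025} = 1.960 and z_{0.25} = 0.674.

For a paired (one-sample on differences) test: n = ((z_{α/2} + z_β) / d)².
z_{α/2} + z_β = 1.960 + 0.674 = 2.634.
n = (2.634 / 0.74)² = 3.559² = 12.67.
Round up.

n = 13 pairs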